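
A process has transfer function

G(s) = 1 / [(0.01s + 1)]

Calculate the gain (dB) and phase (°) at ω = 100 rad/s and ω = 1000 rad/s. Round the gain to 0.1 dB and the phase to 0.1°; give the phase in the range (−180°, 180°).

At ω = 100 rad/s:
pole (1 + j100·0.01) = 1 + j1 → |·| ≈ 1.4142, ∠ ≈ 45.00°
|G| = 1 · 1 / (1.4142) ≈ 0.70711
Gain = 20 log₁₀(0.70711) ≈ -3.01 dB
∠G = (0°) − (45.00°) = -45.00°

At ω = 1000 rad/s:
pole (1 + j1000·0.01) = 1 + j10 → |·| ≈ 10.05, ∠ ≈ 84.29°
|G| = 1 · 1 / (10.05) ≈ 0.099502
Gain = 20 log₁₀(0.099502) ≈ -20.04 dB
∠G = (0°) − (84.29°) = -84.29°

ω = 100: -3.0 dB, -45.0°; ω = 1000: -20.0 dB, -84.3°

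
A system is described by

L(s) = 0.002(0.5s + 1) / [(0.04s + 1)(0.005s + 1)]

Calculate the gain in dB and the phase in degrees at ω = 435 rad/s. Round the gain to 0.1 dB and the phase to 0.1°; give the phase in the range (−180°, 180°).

-39.6 dB, -62.3°

At ω = 435 rad/s:
zero (1 + j435·0.5) = 1 + j217.5 → |·| ≈ 217.5, ∠ ≈ 89.74°
pole (1 + j435·0.04) = 1 + j17.4 → |·| ≈ 17.429, ∠ ≈ 86.71°
pole (1 + j435·0.005) = 1 + j2.175 → |·| ≈ 2.3939, ∠ ≈ 65.31°
|L| = 0.002 · 217.5 / (17.429 · 2.3939) ≈ 0.010426
Gain = 20 log₁₀(0.010426) ≈ -39.64 dB
∠L = (89.74°) − (86.71° + 65.31°) = -62.28°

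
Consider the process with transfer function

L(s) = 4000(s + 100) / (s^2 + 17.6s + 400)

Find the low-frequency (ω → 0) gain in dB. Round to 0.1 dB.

L(0) = 4000·100 / 400 = 1000
20 log₁₀(1000) ≈ 60.00 dB

60.0 dB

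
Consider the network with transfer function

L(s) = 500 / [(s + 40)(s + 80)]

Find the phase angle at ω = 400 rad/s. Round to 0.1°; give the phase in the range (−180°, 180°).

-163.0°

At s = jω = j400:
pole (s+40): 40 + j400 → |·| = √(40²+400²) = √161600 ≈ 402, ∠ = arctan(400/40) ≈ 84.29°
pole (s+80): 80 + j400 → |·| = √(80²+400²) = √166400 ≈ 407.92, ∠ = arctan(400/80) ≈ 78.69°
∠L = 0.00° − 162.98° = -162.98°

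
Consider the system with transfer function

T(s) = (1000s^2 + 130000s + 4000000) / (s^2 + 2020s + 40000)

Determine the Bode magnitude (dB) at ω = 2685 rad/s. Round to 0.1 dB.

Substitute s = j2685:
Numerator: 1000(j2685)^2 + 130000(j2685) + 4000000 = -7205225000 + j349050000
Denominator: (j2685)^2 + 2020(j2685) + 40000 = -7169225 + j5423700
|N| = √(7205225000² + 349050000²) ≈ 7.2137e+09, ∠N ≈ 177.23°
|D| = √(7169225² + 5423700²) ≈ 8.9897e+06, ∠D ≈ 142.89°
|T| = 7.2137e+09 / 8.9897e+06 ≈ 802.44
Gain = 20 log₁₀(802.44) ≈ 58.09 dB

58.1 dB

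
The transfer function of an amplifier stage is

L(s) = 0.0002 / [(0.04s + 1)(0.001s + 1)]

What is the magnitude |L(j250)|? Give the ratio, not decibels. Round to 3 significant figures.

1.93e-05

At ω = 250 rad/s:
pole (1 + j250·0.04) = 1 + j10 → |·| ≈ 10.05, ∠ ≈ 84.29°
pole (1 + j250·0.001) = 1 + j0.25 → |·| ≈ 1.0308, ∠ ≈ 14.04°
|L| = 0.0002 · 1 / (10.05 · 1.0308) ≈ 1.9306e-05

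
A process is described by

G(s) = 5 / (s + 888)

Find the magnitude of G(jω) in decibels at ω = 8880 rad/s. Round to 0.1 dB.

-65.0 dB

Substitute s = j8880:
Numerator: 5 = 5 + j0
Denominator: (j8880) + 888 = 888 + j8880
|N| = √(5² + 0²) ≈ 5, ∠N ≈ 0.00°
|D| = √(888² + 8880²) ≈ 8924.3, ∠D ≈ 84.29°
|G| = 5 / 8924.3 ≈ 0.00056027
Gain = 20 log₁₀(0.00056027) ≈ -65.03 dB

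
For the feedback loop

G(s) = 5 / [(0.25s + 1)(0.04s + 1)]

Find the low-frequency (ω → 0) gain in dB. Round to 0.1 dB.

G(0) = 5 · 1 / 1 = 5
20 log₁₀(5) ≈ 13.98 dB

14.0 dB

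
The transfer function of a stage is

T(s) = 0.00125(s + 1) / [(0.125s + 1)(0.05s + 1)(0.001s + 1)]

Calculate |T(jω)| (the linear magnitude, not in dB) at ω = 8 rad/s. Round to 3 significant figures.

At ω = 8 rad/s:
zero (1 + j8·1) = 1 + j8 → |·| ≈ 8.0623, ∠ ≈ 82.87°
pole (1 + j8·0.125) = 1 + j1 → |·| ≈ 1.4142, ∠ ≈ 45.00°
pole (1 + j8·0.05) = 1 + j0.4 → |·| ≈ 1.077, ∠ ≈ 21.80°
pole (1 + j8·0.001) = 1 + j0.008 → |·| ≈ 1, ∠ ≈ 0.46°
|T| = 0.00125 · 8.0623 / (1.4142 · 1.077 · 1) ≈ 0.0066167

0.00662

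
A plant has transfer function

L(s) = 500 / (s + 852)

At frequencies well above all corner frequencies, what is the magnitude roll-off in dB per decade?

-20 dB/decade

Each pole contributes −20 dB/decade at high frequency; each zero contributes +20 dB/decade.
Net: 0 zero(s) − 1 pole(s) → -20 dB/decade.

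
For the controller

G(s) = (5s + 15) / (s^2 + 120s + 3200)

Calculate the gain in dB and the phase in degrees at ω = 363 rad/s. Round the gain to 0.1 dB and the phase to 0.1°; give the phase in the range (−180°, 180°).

Substitute s = j363:
Numerator: 5(j363) + 15 = 15 + j1815
Denominator: (j363)^2 + 120(j363) + 3200 = -128569 + j43560
|N| = √(15² + 1815²) ≈ 1815.1, ∠N ≈ 89.53°
|D| = √(128569² + 43560²) ≈ 1.3575e+05, ∠D ≈ 161.28°
|G| = 1815.1 / 1.3575e+05 ≈ 0.013371
Gain = 20 log₁₀(0.013371) ≈ -37.48 dB
∠G = 89.53° − 161.28° = -71.75°

-37.5 dB, -71.8°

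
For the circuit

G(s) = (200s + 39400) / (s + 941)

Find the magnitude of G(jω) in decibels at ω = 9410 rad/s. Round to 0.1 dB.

46.0 dB

Substitute s = j9410:
Numerator: 200(j9410) + 39400 = 39400 + j1882000
Denominator: (j9410) + 941 = 941 + j9410
|N| = √(39400² + 1882000²) ≈ 1.8824e+06, ∠N ≈ 88.80°
|D| = √(941² + 9410²) ≈ 9456.9, ∠D ≈ 84.29°
|G| = 1.8824e+06 / 9456.9 ≈ 199.05
Gain = 20 log₁₀(199.05) ≈ 45.98 dB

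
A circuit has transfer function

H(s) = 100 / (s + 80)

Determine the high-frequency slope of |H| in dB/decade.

Each pole contributes −20 dB/decade at high frequency; each zero contributes +20 dB/decade.
Net: 0 zero(s) − 1 pole(s) → -20 dB/decade.

-20 dB/decade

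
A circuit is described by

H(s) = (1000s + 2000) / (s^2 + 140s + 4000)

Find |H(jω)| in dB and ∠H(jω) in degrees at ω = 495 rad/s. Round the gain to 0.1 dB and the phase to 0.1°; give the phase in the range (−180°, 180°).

Substitute s = j495:
Numerator: 1000(j495) + 2000 = 2000 + j495000
Denominator: (j495)^2 + 140(j495) + 4000 = -241025 + j69300
|N| = √(2000² + 495000²) ≈ 4.95e+05, ∠N ≈ 89.77°
|D| = √(241025² + 69300²) ≈ 2.5079e+05, ∠D ≈ 163.96°
|H| = 4.95e+05 / 2.5079e+05 ≈ 1.9738
Gain = 20 log₁₀(1.9738) ≈ 5.91 dB
∠H = 89.77° − 163.96° = -74.19°

5.9 dB, -74.2°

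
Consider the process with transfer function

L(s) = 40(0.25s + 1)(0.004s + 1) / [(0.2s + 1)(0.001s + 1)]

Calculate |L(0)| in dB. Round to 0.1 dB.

L(0) = 40 · 1 / 1 = 40
20 log₁₀(40) ≈ 32.04 dB

32.0 dB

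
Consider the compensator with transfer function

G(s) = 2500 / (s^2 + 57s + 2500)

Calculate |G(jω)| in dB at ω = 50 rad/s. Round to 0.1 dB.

At s = jω = j50:
quadratic: (j50)² + 57·j50 + 2500 = 0 + j2850 → |·| ≈ 2850, ∠ ≈ 90.00°
|G| = 2500 / 2850 ≈ 0.87719
Gain = 20 log₁₀(0.87719) ≈ -1.14 dB

-1.1 dB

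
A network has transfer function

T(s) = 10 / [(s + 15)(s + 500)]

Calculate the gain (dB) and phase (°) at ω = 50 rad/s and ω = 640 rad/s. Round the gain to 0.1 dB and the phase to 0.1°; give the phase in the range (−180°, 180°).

ω = 50: -68.4 dB, -79.0°; ω = 640: -94.3 dB, -140.7°

At s = jω = j50:
pole (s+15): 15 + j50 → |·| = √(15²+50²) = √2725 ≈ 52.202, ∠ = arctan(50/15) ≈ 73.30°
pole (s+500): 500 + j50 → |·| = √(500²+50²) = √252500 ≈ 502.49, ∠ = arctan(50/500) ≈ 5.71°
|T| = 10 / 26231 ≈ 0.00038123
Gain = 20 log₁₀(0.00038123) ≈ -68.38 dB
∠T = 0.00° − 79.01° = -79.01°

At s = jω = j640:
pole (s+15): 15 + j640 → |·| = √(15²+640²) = √409825 ≈ 640.18, ∠ = arctan(640/15) ≈ 88.66°
pole (s+500): 500 + j640 → |·| = √(500²+640²) = √659600 ≈ 812.16, ∠ = arctan(640/500) ≈ 52.00°
|T| = 10 / 5.1993e+05 ≈ 1.9233e-05
Gain = 20 log₁₀(1.9233e-05) ≈ -94.32 dB
∠T = 0.00° − 140.66° = -140.66°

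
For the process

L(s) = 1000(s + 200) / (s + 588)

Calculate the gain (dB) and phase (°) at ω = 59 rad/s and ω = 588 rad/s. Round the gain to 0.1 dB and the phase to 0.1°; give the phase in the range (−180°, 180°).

ω = 59: 51.0 dB, 10.7°; ω = 588: 57.5 dB, 26.2°

At s = jω = j59:
zero (s+200): 200 + j59 → |·| = √(200²+59²) = √43481 ≈ 208.52, ∠ = arctan(59/200) ≈ 16.44°
pole (s+588): 588 + j59 → |·| = √(588²+59²) = √349225 ≈ 590.95, ∠ = arctan(59/588) ≈ 5.73°
|L| = 1000 · 208.52 / 590.95 ≈ 352.86
Gain = 20 log₁₀(352.86) ≈ 50.95 dB
∠L = 16.44° − 5.73° = 10.71°

At s = jω = j588:
zero (s+200): 200 + j588 → |·| = √(200²+588²) = √385744 ≈ 621.08, ∠ = arctan(588/200) ≈ 71.21°
pole (s+588): 588 + j588 → |·| = √(588²+588²) = √691488 ≈ 831.56, ∠ = arctan(588/588) ≈ 45.00°
|L| = 1000 · 621.08 / 831.56 ≈ 746.89
Gain = 20 log₁₀(746.89) ≈ 57.47 dB
∠L = 71.21° − 45.00° = 26.21°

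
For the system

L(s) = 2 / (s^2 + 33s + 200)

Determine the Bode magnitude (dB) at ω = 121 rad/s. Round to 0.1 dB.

Substitute s = j121:
Numerator: 2 = 2 + j0
Denominator: (j121)^2 + 33(j121) + 200 = -14441 + j3993
|N| = √(2² + 0²) ≈ 2, ∠N ≈ 0.00°
|D| = √(14441² + 3993²) ≈ 14983, ∠D ≈ 164.54°
|L| = 2 / 14983 ≈ 0.00013348
Gain = 20 log₁₀(0.00013348) ≈ -77.49 dB

-77.5 dB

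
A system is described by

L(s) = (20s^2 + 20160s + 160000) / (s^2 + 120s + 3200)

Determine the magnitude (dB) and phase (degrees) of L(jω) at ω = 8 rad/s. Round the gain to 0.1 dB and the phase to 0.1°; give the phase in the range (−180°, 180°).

Substitute s = j8:
Numerator: 20(j8)^2 + 20160(j8) + 160000 = 158720 + j161280
Denominator: (j8)^2 + 120(j8) + 3200 = 3136 + j960
|N| = √(158720² + 161280²) ≈ 2.2628e+05, ∠N ≈ 45.46°
|D| = √(3136² + 960²) ≈ 3279.6, ∠D ≈ 17.02°
|L| = 2.2628e+05 / 3279.6 ≈ 68.996
Gain = 20 log₁₀(68.996) ≈ 36.78 dB
∠L = 45.46° − 17.02° = 28.44°

36.8 dB, 28.4°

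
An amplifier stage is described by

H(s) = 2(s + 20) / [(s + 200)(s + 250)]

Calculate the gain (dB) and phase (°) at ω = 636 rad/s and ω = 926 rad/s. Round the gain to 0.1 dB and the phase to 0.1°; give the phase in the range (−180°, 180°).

At s = jω = j636:
zero (s+20): 20 + j636 → |·| = √(20²+636²) = √404896 ≈ 636.31, ∠ = arctan(636/20) ≈ 88.20°
pole (s+200): 200 + j636 → |·| = √(200²+636²) = √444496 ≈ 666.71, ∠ = arctan(636/200) ≈ 72.54°
pole (s+250): 250 + j636 → |·| = √(250²+636²) = √466996 ≈ 683.37, ∠ = arctan(636/250) ≈ 68.54°
|H| = 2 · 636.31 / 4.5561e+05 ≈ 0.0027932
Gain = 20 log₁₀(0.0027932) ≈ -51.08 dB
∠H = 88.20° − 141.08° = -52.88°

At s = jω = j926:
zero (s+20): 20 + j926 → |·| = √(20²+926²) = √857876 ≈ 926.22, ∠ = arctan(926/20) ≈ 88.76°
pole (s+200): 200 + j926 → |·| = √(200²+926²) = √897476 ≈ 947.35, ∠ = arctan(926/200) ≈ 77.81°
pole (s+250): 250 + j926 → |·| = √(250²+926²) = √919976 ≈ 959.15, ∠ = arctan(926/250) ≈ 74.89°
|H| = 2 · 926.22 / 9.0865e+05 ≈ 0.0020387
Gain = 20 log₁₀(0.0020387) ≈ -53.81 dB
∠H = 88.76° − 152.70° = -63.94°

ω = 636: -51.1 dB, -52.9°; ω = 926: -53.8 dB, -63.9°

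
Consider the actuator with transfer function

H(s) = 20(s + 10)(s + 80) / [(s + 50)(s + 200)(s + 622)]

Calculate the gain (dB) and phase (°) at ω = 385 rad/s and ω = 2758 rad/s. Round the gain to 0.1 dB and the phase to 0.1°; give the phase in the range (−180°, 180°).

ω = 385: -32.2 dB, -10.1°; ω = 2758: -43.0 dB, -74.0°

At s = jω = j385:
zero (s+10): 10 + j385 → |·| = √(10²+385²) = √148325 ≈ 385.13, ∠ = arctan(385/10) ≈ 88.51°
zero (s+80): 80 + j385 → |·| = √(80²+385²) = √154625 ≈ 393.22, ∠ = arctan(385/80) ≈ 78.26°
pole (s+50): 50 + j385 → |·| = √(50²+385²) = √150725 ≈ 388.23, ∠ = arctan(385/50) ≈ 82.60°
pole (s+200): 200 + j385 → |·| = √(200²+385²) = √188225 ≈ 433.85, ∠ = arctan(385/200) ≈ 62.55°
pole (s+622): 622 + j385 → |·| = √(622²+385²) = √535109 ≈ 731.51, ∠ = arctan(385/622) ≈ 31.76°
|H| = 20 · 1.5144e+05 / 1.2321e+08 ≈ 0.024582
Gain = 20 log₁₀(0.024582) ≈ -32.19 dB
∠H = 166.77° − 176.91° = -10.14°

At s = jω = j2758:
zero (s+10): 10 + j2758 → |·| = √(10²+2758²) = √7606664 ≈ 2758, ∠ = arctan(2758/10) ≈ 89.79°
zero (s+80): 80 + j2758 → |·| = √(80²+2758²) = √7612964 ≈ 2759.2, ∠ = arctan(2758/80) ≈ 88.34°
pole (s+50): 50 + j2758 → |·| = √(50²+2758²) = √7609064 ≈ 2758.5, ∠ = arctan(2758/50) ≈ 88.96°
pole (s+200): 200 + j2758 → |·| = √(200²+2758²) = √7646564 ≈ 2765.2, ∠ = arctan(2758/200) ≈ 85.85°
pole (s+622): 622 + j2758 → |·| = √(622²+2758²) = √7993448 ≈ 2827.3, ∠ = arctan(2758/622) ≈ 77.29°
|H| = 20 · 7.6099e+06 / 2.1566e+10 ≈ 0.0070573
Gain = 20 log₁₀(0.0070573) ≈ -43.03 dB
∠H = 178.13° − 252.10° = -73.97°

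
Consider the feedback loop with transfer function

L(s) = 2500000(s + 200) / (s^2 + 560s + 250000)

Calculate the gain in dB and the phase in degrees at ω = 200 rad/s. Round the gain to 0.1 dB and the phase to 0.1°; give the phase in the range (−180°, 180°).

At s = jω = j200:
zero (s+200): 200 + j200 → |·| = √(200²+200²) = √80000 ≈ 282.84, ∠ = arctan(200/200) ≈ 45.00°
quadratic: (j200)² + 560·j200 + 250000 = 210000 + j112000 → |·| ≈ 2.38e+05, ∠ ≈ 28.07°
|L| = 2500000 · 282.84 / 2.38e+05 ≈ 2971
Gain = 20 log₁₀(2971) ≈ 69.46 dB
∠L = 45.00° − 28.07° = 16.93°

69.5 dB, 16.9°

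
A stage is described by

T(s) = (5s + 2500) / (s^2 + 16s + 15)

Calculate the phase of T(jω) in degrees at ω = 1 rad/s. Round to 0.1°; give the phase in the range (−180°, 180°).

-48.7°

Substitute s = j1:
Numerator: 5(j1) + 2500 = 2500 + j5
Denominator: (j1)^2 + 16(j1) + 15 = 14 + j16
|N| = √(2500² + 5²) ≈ 2500, ∠N ≈ 0.11°
|D| = √(14² + 16²) ≈ 21.26, ∠D ≈ 48.81°
∠T = 0.11° − 48.81° = -48.70°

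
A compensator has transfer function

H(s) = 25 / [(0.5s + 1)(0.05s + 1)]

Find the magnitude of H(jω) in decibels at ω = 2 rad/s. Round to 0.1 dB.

At ω = 2 rad/s:
pole (1 + j2·0.5) = 1 + j1 → |·| ≈ 1.4142, ∠ ≈ 45.00°
pole (1 + j2·0.05) = 1 + j0.1 → |·| ≈ 1.005, ∠ ≈ 5.71°
|H| = 25 · 1 / (1.4142 · 1.005) ≈ 17.59
Gain = 20 log₁₀(17.59) ≈ 24.91 dB

24.9 dB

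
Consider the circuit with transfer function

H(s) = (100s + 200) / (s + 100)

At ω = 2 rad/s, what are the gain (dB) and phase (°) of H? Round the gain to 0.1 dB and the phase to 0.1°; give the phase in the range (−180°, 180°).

9.0 dB, 43.9°

Substitute s = j2:
Numerator: 100(j2) + 200 = 200 + j200
Denominator: (j2) + 100 = 100 + j2
|N| = √(200² + 200²) ≈ 282.84, ∠N ≈ 45.00°
|D| = √(100² + 2²) ≈ 100.02, ∠D ≈ 1.15°
|H| = 282.84 / 100.02 ≈ 2.8278
Gain = 20 log₁₀(2.8278) ≈ 9.03 dB
∠H = 45.00° − 1.15° = 43.85°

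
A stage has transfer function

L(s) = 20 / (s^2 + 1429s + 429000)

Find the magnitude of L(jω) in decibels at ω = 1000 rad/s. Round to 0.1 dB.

-97.7 dB

Substitute s = j1000:
Numerator: 20 = 20 + j0
Denominator: (j1000)^2 + 1429(j1000) + 429000 = -571000 + j1429000
|N| = √(20² + 0²) ≈ 20, ∠N ≈ 0.00°
|D| = √(571000² + 1429000²) ≈ 1.5389e+06, ∠D ≈ 111.78°
|L| = 20 / 1.5389e+06 ≈ 1.2996e-05
Gain = 20 log₁₀(1.2996e-05) ≈ -97.72 dB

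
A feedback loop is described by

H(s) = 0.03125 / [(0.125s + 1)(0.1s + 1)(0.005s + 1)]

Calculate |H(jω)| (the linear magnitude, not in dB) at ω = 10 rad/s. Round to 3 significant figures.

0.0138

At ω = 10 rad/s:
pole (1 + j10·0.125) = 1 + j1.25 → |·| ≈ 1.6008, ∠ ≈ 51.34°
pole (1 + j10·0.1) = 1 + j1 → |·| ≈ 1.4142, ∠ ≈ 45.00°
pole (1 + j10·0.005) = 1 + j0.05 → |·| ≈ 1.0012, ∠ ≈ 2.86°
|H| = 0.03125 · 1 / (1.6008 · 1.4142 · 1.0012) ≈ 0.013787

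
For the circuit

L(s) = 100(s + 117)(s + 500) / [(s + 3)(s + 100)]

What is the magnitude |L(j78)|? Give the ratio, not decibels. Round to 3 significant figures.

719

At s = jω = j78:
zero (s+117): 117 + j78 → |·| = √(117²+78²) = √19773 ≈ 140.62, ∠ = arctan(78/117) ≈ 33.69°
zero (s+500): 500 + j78 → |·| = √(500²+78²) = √256084 ≈ 506.05, ∠ = arctan(78/500) ≈ 8.87°
pole (s+3): 3 + j78 → |·| = √(3²+78²) = √6093 ≈ 78.058, ∠ = arctan(78/3) ≈ 87.80°
pole (s+100): 100 + j78 → |·| = √(100²+78²) = √16084 ≈ 126.82, ∠ = arctan(78/100) ≈ 37.95°
|L| = 100 · 71161 / 9899.3 ≈ 718.85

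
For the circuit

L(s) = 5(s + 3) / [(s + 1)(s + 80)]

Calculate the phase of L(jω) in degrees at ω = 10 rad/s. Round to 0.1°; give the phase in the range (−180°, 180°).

-18.1°

At s = jω = j10:
zero (s+3): 3 + j10 → |·| = √(3²+10²) = √109 ≈ 10.44, ∠ = arctan(10/3) ≈ 73.30°
pole (s+1): 1 + j10 → |·| = √(1²+10²) = √101 ≈ 10.05, ∠ = arctan(10/1) ≈ 84.29°
pole (s+80): 80 + j10 → |·| = √(80²+10²) = √6500 ≈ 80.623, ∠ = arctan(10/80) ≈ 7.13°
∠L = 73.30° − 91.42° = -18.12°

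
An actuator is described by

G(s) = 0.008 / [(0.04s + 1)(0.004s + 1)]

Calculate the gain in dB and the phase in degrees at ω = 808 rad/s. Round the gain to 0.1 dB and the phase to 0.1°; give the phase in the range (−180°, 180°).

-82.7 dB, -161.0°

At ω = 808 rad/s:
pole (1 + j808·0.04) = 1 + j32.32 → |·| ≈ 32.335, ∠ ≈ 88.23°
pole (1 + j808·0.004) = 1 + j3.232 → |·| ≈ 3.3832, ∠ ≈ 72.81°
|G| = 0.008 · 1 / (32.335 · 3.3832) ≈ 7.3129e-05
Gain = 20 log₁₀(7.3129e-05) ≈ -82.72 dB
∠G = (0°) − (88.23° + 72.81°) = -161.04°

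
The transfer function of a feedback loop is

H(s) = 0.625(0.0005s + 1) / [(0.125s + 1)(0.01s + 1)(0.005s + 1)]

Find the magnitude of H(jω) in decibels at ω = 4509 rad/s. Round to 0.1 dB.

At ω = 4509 rad/s:
zero (1 + j4509·0.0005) = 1 + j2.2545 → |·| ≈ 2.4663, ∠ ≈ 66.08°
pole (1 + j4509·0.125) = 1 + j563.625 → |·| ≈ 563.63, ∠ ≈ 89.90°
pole (1 + j4509·0.01) = 1 + j45.09 → |·| ≈ 45.101, ∠ ≈ 88.73°
pole (1 + j4509·0.005) = 1 + j22.545 → |·| ≈ 22.567, ∠ ≈ 87.46°
|H| = 0.625 · 2.4663 / (563.63 · 45.101 · 22.567) ≈ 2.687e-06
Gain = 20 log₁₀(2.687e-06) ≈ -111.41 dB

-111.4 dB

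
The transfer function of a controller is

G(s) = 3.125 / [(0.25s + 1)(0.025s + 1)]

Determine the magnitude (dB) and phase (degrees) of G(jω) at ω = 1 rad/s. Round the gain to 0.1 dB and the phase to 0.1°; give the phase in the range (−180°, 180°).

9.6 dB, -15.5°

At ω = 1 rad/s:
pole (1 + j1·0.25) = 1 + j0.25 → |·| ≈ 1.0308, ∠ ≈ 14.04°
pole (1 + j1·0.025) = 1 + j0.025 → |·| ≈ 1.0003, ∠ ≈ 1.43°
|G| = 3.125 · 1 / (1.0308 · 1.0003) ≈ 3.0307
Gain = 20 log₁₀(3.0307) ≈ 9.63 dB
∠G = (0°) − (14.04° + 1.43°) = -15.47°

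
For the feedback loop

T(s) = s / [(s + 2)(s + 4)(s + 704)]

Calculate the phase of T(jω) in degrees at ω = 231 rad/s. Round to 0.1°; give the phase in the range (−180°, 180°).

At s = jω = j231:
zero at origin: s = j231 → |·| = 231, ∠ = 90.00°
pole (s+2): 2 + j231 → |·| = √(2²+231²) = √53365 ≈ 231.01, ∠ = arctan(231/2) ≈ 89.50°
pole (s+4): 4 + j231 → |·| = √(4²+231²) = √53377 ≈ 231.03, ∠ = arctan(231/4) ≈ 89.01°
pole (s+704): 704 + j231 → |·| = √(704²+231²) = √548977 ≈ 740.93, ∠ = arctan(231/704) ≈ 18.17°
∠T = 90.00° − 196.68° = -106.68°

-106.7°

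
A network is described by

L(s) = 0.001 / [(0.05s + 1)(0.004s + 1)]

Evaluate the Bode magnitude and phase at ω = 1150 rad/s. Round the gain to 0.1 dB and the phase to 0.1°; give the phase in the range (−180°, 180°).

At ω = 1150 rad/s:
pole (1 + j1150·0.05) = 1 + j57.5 → |·| ≈ 57.509, ∠ ≈ 89.00°
pole (1 + j1150·0.004) = 1 + j4.6 → |·| ≈ 4.7074, ∠ ≈ 77.74°
|L| = 0.001 · 1 / (57.509 · 4.7074) ≈ 3.6939e-06
Gain = 20 log₁₀(3.6939e-06) ≈ -108.65 dB
∠L = (0°) − (89.00° + 77.74°) = -166.74°

-108.7 dB, -166.7°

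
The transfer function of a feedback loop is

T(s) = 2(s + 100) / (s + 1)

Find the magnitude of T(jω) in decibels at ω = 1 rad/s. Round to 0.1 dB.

43.0 dB

At s = jω = j1:
zero (s+100): 100 + j1 → |·| = √(100²+1²) = √10001 ≈ 100, ∠ = arctan(1/100) ≈ 0.57°
pole (s+1): 1 + j1 → |·| = √(1²+1²) = √2 ≈ 1.4142, ∠ = arctan(1/1) ≈ 45.00°
|T| = 2 · 100 / 1.4142 ≈ 141.42
Gain = 20 log₁₀(141.42) ≈ 43.01 dB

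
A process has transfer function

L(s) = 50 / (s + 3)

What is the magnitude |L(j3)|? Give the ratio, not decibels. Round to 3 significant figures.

11.8

At s = jω = j3:
pole (s+3): 3 + j3 → |·| = √(3²+3²) = √18 ≈ 4.2426, ∠ = arctan(3/3) ≈ 45.00°
|L| = 50 / 4.2426 ≈ 11.785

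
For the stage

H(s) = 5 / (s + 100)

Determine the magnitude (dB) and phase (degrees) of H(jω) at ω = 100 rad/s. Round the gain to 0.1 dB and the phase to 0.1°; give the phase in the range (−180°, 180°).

At s = jω = j100:
pole (s+100): 100 + j100 → |·| = √(100²+100²) = √20000 ≈ 141.42, ∠ = arctan(100/100) ≈ 45.00°
|H| = 5 / 141.42 ≈ 0.035356
Gain = 20 log₁₀(0.035356) ≈ -29.03 dB
∠H = 0.00° − 45.00° = -45.00°

-29.0 dB, -45.0°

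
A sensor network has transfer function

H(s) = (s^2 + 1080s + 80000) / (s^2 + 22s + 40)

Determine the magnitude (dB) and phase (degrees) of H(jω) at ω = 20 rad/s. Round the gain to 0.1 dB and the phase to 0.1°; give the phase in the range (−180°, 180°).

Substitute s = j20:
Numerator: (j20)^2 + 1080(j20) + 80000 = 79600 + j21600
Denominator: (j20)^2 + 22(j20) + 40 = -360 + j440
|N| = √(79600² + 21600²) ≈ 82479, ∠N ≈ 15.18°
|D| = √(360² + 440²) ≈ 568.51, ∠D ≈ 129.29°
|H| = 82479 / 568.51 ≈ 145.08
Gain = 20 log₁₀(145.08) ≈ 43.23 dB
∠H = 15.18° − 129.29° = -114.11°

43.2 dB, -114.1°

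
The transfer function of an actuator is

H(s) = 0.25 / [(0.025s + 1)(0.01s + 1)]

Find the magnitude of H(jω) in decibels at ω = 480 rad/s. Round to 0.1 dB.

-47.5 dB

At ω = 480 rad/s:
pole (1 + j480·0.025) = 1 + j12 → |·| ≈ 12.042, ∠ ≈ 85.24°
pole (1 + j480·0.01) = 1 + j4.8 → |·| ≈ 4.9031, ∠ ≈ 78.23°
|H| = 0.25 · 1 / (12.042 · 4.9031) ≈ 0.0042342
Gain = 20 log₁₀(0.0042342) ≈ -47.46 dB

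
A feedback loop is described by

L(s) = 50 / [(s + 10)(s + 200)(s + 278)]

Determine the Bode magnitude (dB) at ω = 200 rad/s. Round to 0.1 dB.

-111.8 dB

At s = jω = j200:
pole (s+10): 10 + j200 → |·| = √(10²+200²) = √40100 ≈ 200.25, ∠ = arctan(200/10) ≈ 87.14°
pole (s+200): 200 + j200 → |·| = √(200²+200²) = √80000 ≈ 282.84, ∠ = arctan(200/200) ≈ 45.00°
pole (s+278): 278 + j200 → |·| = √(278²+200²) = √117284 ≈ 342.47, ∠ = arctan(200/278) ≈ 35.73°
|L| = 50 / 1.9397e+07 ≈ 2.5777e-06
Gain = 20 log₁₀(2.5777e-06) ≈ -111.78 dB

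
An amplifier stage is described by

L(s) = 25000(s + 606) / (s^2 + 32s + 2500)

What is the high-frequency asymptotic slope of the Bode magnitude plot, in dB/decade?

Each pole contributes −20 dB/decade at high frequency; each zero contributes +20 dB/decade.
Net: 1 zero(s) − 2 pole(s) → -20 dB/decade.

-20 dB/decade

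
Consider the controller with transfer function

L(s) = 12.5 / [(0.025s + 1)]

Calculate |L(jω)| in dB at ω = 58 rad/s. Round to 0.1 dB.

At ω = 58 rad/s:
pole (1 + j58·0.025) = 1 + j1.45 → |·| ≈ 1.7614, ∠ ≈ 55.41°
|L| = 12.5 · 1 / (1.7614) ≈ 7.0966
Gain = 20 log₁₀(7.0966) ≈ 17.02 dB

17.0 dB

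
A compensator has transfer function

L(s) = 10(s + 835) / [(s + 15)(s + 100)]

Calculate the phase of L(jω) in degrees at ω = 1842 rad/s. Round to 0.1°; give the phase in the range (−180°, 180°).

-110.8°

At s = jω = j1842:
zero (s+835): 835 + j1842 → |·| = √(835²+1842²) = √4090189 ≈ 2022.4, ∠ = arctan(1842/835) ≈ 65.61°
pole (s+15): 15 + j1842 → |·| = √(15²+1842²) = √3393189 ≈ 1842.1, ∠ = arctan(1842/15) ≈ 89.53°
pole (s+100): 100 + j1842 → |·| = √(100²+1842²) = √3402964 ≈ 1844.7, ∠ = arctan(1842/100) ≈ 86.89°
∠L = 65.61° − 176.42° = -110.81°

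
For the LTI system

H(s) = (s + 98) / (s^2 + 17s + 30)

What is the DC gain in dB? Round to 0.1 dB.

10.3 dB

H(0) = 98 / 30 ≈ 3.2667
20 log₁₀(3.2667) ≈ 10.28 dB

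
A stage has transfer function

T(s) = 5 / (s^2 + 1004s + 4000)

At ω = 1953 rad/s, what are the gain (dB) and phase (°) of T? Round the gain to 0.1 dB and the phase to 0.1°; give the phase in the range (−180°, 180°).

-118.7 dB, -152.8°

Substitute s = j1953:
Numerator: 5 = 5 + j0
Denominator: (j1953)^2 + 1004(j1953) + 4000 = -3810209 + j1960812
|N| = √(5² + 0²) ≈ 5, ∠N ≈ 0.00°
|D| = √(3810209² + 1960812²) ≈ 4.2851e+06, ∠D ≈ 152.77°
|T| = 5 / 4.2851e+06 ≈ 1.1668e-06
Gain = 20 log₁₀(1.1668e-06) ≈ -118.66 dB
∠T = 0.00° − 152.77° = -152.77°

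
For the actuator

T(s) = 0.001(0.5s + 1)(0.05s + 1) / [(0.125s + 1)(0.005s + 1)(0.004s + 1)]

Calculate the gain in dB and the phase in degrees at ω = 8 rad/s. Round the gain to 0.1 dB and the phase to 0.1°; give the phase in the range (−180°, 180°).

-50.1 dB, 48.6°

At ω = 8 rad/s:
zero (1 + j8·0.5) = 1 + j4 → |·| ≈ 4.1231, ∠ ≈ 75.96°
zero (1 + j8·0.05) = 1 + j0.4 → |·| ≈ 1.077, ∠ ≈ 21.80°
pole (1 + j8·0.125) = 1 + j1 → |·| ≈ 1.4142, ∠ ≈ 45.00°
pole (1 + j8·0.005) = 1 + j0.04 → |·| ≈ 1.0008, ∠ ≈ 2.29°
pole (1 + j8·0.004) = 1 + j0.032 → |·| ≈ 1.0005, ∠ ≈ 1.83°
|T| = 0.001 · 4.1231 · 1.077 / (1.4142 · 1.0008 · 1.0005) ≈ 0.0031359
Gain = 20 log₁₀(0.0031359) ≈ -50.07 dB
∠T = (75.96° + 21.80°) − (45.00° + 2.29° + 1.83°) = 48.64°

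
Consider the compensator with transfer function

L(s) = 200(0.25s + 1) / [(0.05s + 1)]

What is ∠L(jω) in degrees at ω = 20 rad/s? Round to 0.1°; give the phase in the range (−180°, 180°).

At ω = 20 rad/s:
zero (1 + j20·0.25) = 1 + j5 → |·| ≈ 5.099, ∠ ≈ 78.69°
pole (1 + j20·0.05) = 1 + j1 → |·| ≈ 1.4142, ∠ ≈ 45.00°
∠L = (78.69°) − (45.00°) = 33.69°

33.7°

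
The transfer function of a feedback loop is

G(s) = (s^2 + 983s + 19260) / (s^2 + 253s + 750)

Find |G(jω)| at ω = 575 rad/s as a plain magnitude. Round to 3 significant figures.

Substitute s = j575:
Numerator: (j575)^2 + 983(j575) + 19260 = -311365 + j565225
Denominator: (j575)^2 + 253(j575) + 750 = -329875 + j145475
|N| = √(311365² + 565225²) ≈ 6.4531e+05, ∠N ≈ 118.85°
|D| = √(329875² + 145475²) ≈ 3.6053e+05, ∠D ≈ 156.20°
|G| = 6.4531e+05 / 3.6053e+05 ≈ 1.7899

1.79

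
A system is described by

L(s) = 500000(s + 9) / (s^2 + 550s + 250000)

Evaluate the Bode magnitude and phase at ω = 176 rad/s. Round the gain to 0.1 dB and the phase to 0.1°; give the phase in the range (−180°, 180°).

At s = jω = j176:
zero (s+9): 9 + j176 → |·| = √(9²+176²) = √31057 ≈ 176.23, ∠ = arctan(176/9) ≈ 87.07°
quadratic: (j176)² + 550·j176 + 250000 = 219024 + j96800 → |·| ≈ 2.3946e+05, ∠ ≈ 23.84°
|L| = 500000 · 176.23 / 2.3946e+05 ≈ 367.97
Gain = 20 log₁₀(367.97) ≈ 51.32 dB
∠L = 87.07° − 23.84° = 63.23°

51.3 dB, 63.2°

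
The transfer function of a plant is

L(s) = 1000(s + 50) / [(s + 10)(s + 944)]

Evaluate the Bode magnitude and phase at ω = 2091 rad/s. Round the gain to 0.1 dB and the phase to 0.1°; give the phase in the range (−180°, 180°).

At s = jω = j2091:
zero (s+50): 50 + j2091 → |·| = √(50²+2091²) = √4374781 ≈ 2091.6, ∠ = arctan(2091/50) ≈ 88.63°
pole (s+10): 10 + j2091 → |·| = √(10²+2091²) = √4372381 ≈ 2091, ∠ = arctan(2091/10) ≈ 89.73°
pole (s+944): 944 + j2091 → |·| = √(944²+2091²) = √5263417 ≈ 2294.2, ∠ = arctan(2091/944) ≈ 65.70°
|L| = 1000 · 2091.6 / 4.7972e+06 ≈ 0.436
Gain = 20 log₁₀(0.436) ≈ -7.21 dB
∠L = 88.63° − 155.43° = -66.80°

-7.2 dB, -66.8°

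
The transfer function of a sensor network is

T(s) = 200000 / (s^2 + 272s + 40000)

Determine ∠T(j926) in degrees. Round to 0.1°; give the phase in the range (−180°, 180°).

At s = jω = j926:
quadratic: (j926)² + 272·j926 + 40000 = -817476 + j251872 → |·| ≈ 8.554e+05, ∠ ≈ 162.88°
∠T = 0.00° − 162.88° = -162.88°

-162.9°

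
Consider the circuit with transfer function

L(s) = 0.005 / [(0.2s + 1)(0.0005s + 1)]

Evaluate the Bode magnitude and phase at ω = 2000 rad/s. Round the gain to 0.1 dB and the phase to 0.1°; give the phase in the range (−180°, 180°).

-101.1 dB, -134.9°

At ω = 2000 rad/s:
pole (1 + j2000·0.2) = 1 + j400 → |·| ≈ 400, ∠ ≈ 89.86°
pole (1 + j2000·0.0005) = 1 + j1 → |·| ≈ 1.4142, ∠ ≈ 45.00°
|L| = 0.005 · 1 / (400 · 1.4142) ≈ 8.8389e-06
Gain = 20 log₁₀(8.8389e-06) ≈ -101.07 dB
∠L = (0°) − (89.86° + 45.00°) = -134.86°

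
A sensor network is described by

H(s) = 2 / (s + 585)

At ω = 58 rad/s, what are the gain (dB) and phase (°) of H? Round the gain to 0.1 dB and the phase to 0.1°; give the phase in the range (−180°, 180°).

At s = jω = j58:
pole (s+585): 585 + j58 → |·| = √(585²+58²) = √345589 ≈ 587.87, ∠ = arctan(58/585) ≈ 5.66°
|H| = 2 / 587.87 ≈ 0.0034021
Gain = 20 log₁₀(0.0034021) ≈ -49.37 dB
∠H = 0.00° − 5.66° = -5.66°

-49.4 dB, -5.7°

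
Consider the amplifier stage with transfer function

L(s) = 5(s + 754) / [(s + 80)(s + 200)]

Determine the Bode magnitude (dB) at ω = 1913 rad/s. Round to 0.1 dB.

At s = jω = j1913:
zero (s+754): 754 + j1913 → |·| = √(754²+1913²) = √4228085 ≈ 2056.2, ∠ = arctan(1913/754) ≈ 68.49°
pole (s+80): 80 + j1913 → |·| = √(80²+1913²) = √3665969 ≈ 1914.7, ∠ = arctan(1913/80) ≈ 87.61°
pole (s+200): 200 + j1913 → |·| = √(200²+1913²) = √3699569 ≈ 1923.4, ∠ = arctan(1913/200) ≈ 84.03°
|L| = 5 · 2056.2 / 3.6827e+06 ≈ 0.0027917
Gain = 20 log₁₀(0.0027917) ≈ -51.08 dB

-51.1 dB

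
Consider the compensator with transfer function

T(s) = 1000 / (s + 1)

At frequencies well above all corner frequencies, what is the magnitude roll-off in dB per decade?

-20 dB/decade

Each pole contributes −20 dB/decade at high frequency; each zero contributes +20 dB/decade.
Net: 0 zero(s) − 1 pole(s) → -20 dB/decade.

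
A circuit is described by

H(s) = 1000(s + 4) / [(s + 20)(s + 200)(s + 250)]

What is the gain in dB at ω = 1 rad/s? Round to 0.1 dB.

At s = jω = j1:
zero (s+4): 4 + j1 → |·| = √(4²+1²) = √17 ≈ 4.1231, ∠ = arctan(1/4) ≈ 14.04°
pole (s+20): 20 + j1 → |·| = √(20²+1²) = √401 ≈ 20.025, ∠ = arctan(1/20) ≈ 2.86°
pole (s+200): 200 + j1 → |·| = √(200²+1²) = √40001 ≈ 200, ∠ = arctan(1/200) ≈ 0.29°
pole (s+250): 250 + j1 → |·| = √(250²+1²) = √62501 ≈ 250, ∠ = arctan(1/250) ≈ 0.23°
|H| = 1000 · 4.1231 / 1.0012e+06 ≈ 0.0041182
Gain = 20 log₁₀(0.0041182) ≈ -47.71 dB

-47.7 dB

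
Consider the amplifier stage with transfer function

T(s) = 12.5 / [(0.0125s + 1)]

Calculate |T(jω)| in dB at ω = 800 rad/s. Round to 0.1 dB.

At ω = 800 rad/s:
pole (1 + j800·0.0125) = 1 + j10 → |·| ≈ 10.05, ∠ ≈ 84.29°
|T| = 12.5 · 1 / (10.05) ≈ 1.2438
Gain = 20 log₁₀(1.2438) ≈ 1.90 dB

1.9 dB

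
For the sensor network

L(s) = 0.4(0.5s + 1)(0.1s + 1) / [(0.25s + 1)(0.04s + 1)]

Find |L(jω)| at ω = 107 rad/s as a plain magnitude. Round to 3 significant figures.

At ω = 107 rad/s:
zero (1 + j107·0.5) = 1 + j53.5 → |·| ≈ 53.509, ∠ ≈ 88.93°
zero (1 + j107·0.1) = 1 + j10.7 → |·| ≈ 10.747, ∠ ≈ 84.66°
pole (1 + j107·0.25) = 1 + j26.75 → |·| ≈ 26.769, ∠ ≈ 87.86°
pole (1 + j107·0.04) = 1 + j4.28 → |·| ≈ 4.3953, ∠ ≈ 76.85°
|L| = 0.4 · 53.509 · 10.747 / (26.769 · 4.3953) ≈ 1.955

1.96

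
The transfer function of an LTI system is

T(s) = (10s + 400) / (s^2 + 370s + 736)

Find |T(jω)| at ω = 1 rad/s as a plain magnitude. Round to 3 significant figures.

0.486

Substitute s = j1:
Numerator: 10(j1) + 400 = 400 + j10
Denominator: (j1)^2 + 370(j1) + 736 = 735 + j370
|N| = √(400² + 10²) ≈ 400.12, ∠N ≈ 1.43°
|D| = √(735² + 370²) ≈ 822.88, ∠D ≈ 26.72°
|T| = 400.12 / 822.88 ≈ 0.48624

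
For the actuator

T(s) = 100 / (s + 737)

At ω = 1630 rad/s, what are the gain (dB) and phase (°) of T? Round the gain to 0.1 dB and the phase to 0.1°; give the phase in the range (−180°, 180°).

-25.1 dB, -65.7°

Substitute s = j1630:
Numerator: 100 = 100 + j0
Denominator: (j1630) + 737 = 737 + j1630
|N| = √(100² + 0²) ≈ 100, ∠N ≈ 0.00°
|D| = √(737² + 1630²) ≈ 1788.9, ∠D ≈ 65.67°
|T| = 100 / 1788.9 ≈ 0.0559
Gain = 20 log₁₀(0.0559) ≈ -25.05 dB
∠T = 0.00° − 65.67° = -65.67°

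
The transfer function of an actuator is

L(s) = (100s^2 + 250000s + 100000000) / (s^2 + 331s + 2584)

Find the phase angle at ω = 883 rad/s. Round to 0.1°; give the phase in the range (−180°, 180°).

-75.1°

Substitute s = j883:
Numerator: 100(j883)^2 + 250000(j883) + 100000000 = 22031100 + j220750000
Denominator: (j883)^2 + 331(j883) + 2584 = -777105 + j292273
|N| = √(22031100² + 220750000²) ≈ 2.2185e+08, ∠N ≈ 84.30°
|D| = √(777105² + 292273²) ≈ 8.3025e+05, ∠D ≈ 159.39°
∠L = 84.30° − 159.39° = -75.09°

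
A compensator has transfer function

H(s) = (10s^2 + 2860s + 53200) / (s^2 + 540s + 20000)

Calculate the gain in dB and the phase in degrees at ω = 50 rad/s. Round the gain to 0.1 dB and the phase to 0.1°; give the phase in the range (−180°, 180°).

13.1 dB, 21.8°

Substitute s = j50:
Numerator: 10(j50)^2 + 2860(j50) + 53200 = 28200 + j143000
Denominator: (j50)^2 + 540(j50) + 20000 = 17500 + j27000
|N| = √(28200² + 143000²) ≈ 1.4575e+05, ∠N ≈ 78.84°
|D| = √(17500² + 27000²) ≈ 32175, ∠D ≈ 57.05°
|H| = 1.4575e+05 / 32175 ≈ 4.5299
Gain = 20 log₁₀(4.5299) ≈ 13.12 dB
∠H = 78.84° − 57.05° = 21.79°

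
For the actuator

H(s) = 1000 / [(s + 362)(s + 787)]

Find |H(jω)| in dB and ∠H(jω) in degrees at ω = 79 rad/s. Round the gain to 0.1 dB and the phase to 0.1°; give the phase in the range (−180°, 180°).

At s = jω = j79:
pole (s+362): 362 + j79 → |·| = √(362²+79²) = √137285 ≈ 370.52, ∠ = arctan(79/362) ≈ 12.31°
pole (s+787): 787 + j79 → |·| = √(787²+79²) = √625610 ≈ 790.96, ∠ = arctan(79/787) ≈ 5.73°
|H| = 1000 / 2.9307e+05 ≈ 0.0034122
Gain = 20 log₁₀(0.0034122) ≈ -49.34 dB
∠H = 0.00° − 18.04° = -18.04°

-49.3 dB, -18.0°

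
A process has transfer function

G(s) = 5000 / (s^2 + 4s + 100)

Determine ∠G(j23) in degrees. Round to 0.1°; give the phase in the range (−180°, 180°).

-167.9°

At s = jω = j23:
quadratic: (j23)² + 4·j23 + 100 = -429 + j92 → |·| ≈ 438.75, ∠ ≈ 167.90°
∠G = 0.00° − 167.90° = -167.90°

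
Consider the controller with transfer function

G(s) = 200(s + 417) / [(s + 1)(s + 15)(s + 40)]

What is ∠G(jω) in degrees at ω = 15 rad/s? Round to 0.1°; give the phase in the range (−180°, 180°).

At s = jω = j15:
zero (s+417): 417 + j15 → |·| = √(417²+15²) = √174114 ≈ 417.27, ∠ = arctan(15/417) ≈ 2.06°
pole (s+1): 1 + j15 → |·| = √(1²+15²) = √226 ≈ 15.033, ∠ = arctan(15/1) ≈ 86.19°
pole (s+15): 15 + j15 → |·| = √(15²+15²) = √450 ≈ 21.213, ∠ = arctan(15/15) ≈ 45.00°
pole (s+40): 40 + j15 → |·| = √(40²+15²) = √1825 ≈ 42.72, ∠ = arctan(15/40) ≈ 20.56°
∠G = 2.06° − 151.75° = -149.69°

-149.7°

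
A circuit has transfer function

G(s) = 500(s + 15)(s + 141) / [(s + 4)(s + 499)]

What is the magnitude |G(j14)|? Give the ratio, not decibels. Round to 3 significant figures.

200

At s = jω = j14:
zero (s+15): 15 + j14 → |·| = √(15²+14²) = √421 ≈ 20.518, ∠ = arctan(14/15) ≈ 43.03°
zero (s+141): 141 + j14 → |·| = √(141²+14²) = √20077 ≈ 141.69, ∠ = arctan(14/141) ≈ 5.67°
pole (s+4): 4 + j14 → |·| = √(4²+14²) = √212 ≈ 14.56, ∠ = arctan(14/4) ≈ 74.05°
pole (s+499): 499 + j14 → |·| = √(499²+14²) = √249197 ≈ 499.2, ∠ = arctan(14/499) ≈ 1.61°
|G| = 500 · 2907.2 / 7268.4 ≈ 199.99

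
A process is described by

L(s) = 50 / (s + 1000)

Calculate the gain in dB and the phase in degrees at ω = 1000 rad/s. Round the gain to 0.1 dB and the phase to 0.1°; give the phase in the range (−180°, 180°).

-29.0 dB, -45.0°

Substitute s = j1000:
Numerator: 50 = 50 + j0
Denominator: (j1000) + 1000 = 1000 + j1000
|N| = √(50² + 0²) ≈ 50, ∠N ≈ 0.00°
|D| = √(1000² + 1000²) ≈ 1414.2, ∠D ≈ 45.00°
|L| = 50 / 1414.2 ≈ 0.035356
Gain = 20 log₁₀(0.035356) ≈ -29.03 dB
∠L = 0.00° − 45.00° = -45.00°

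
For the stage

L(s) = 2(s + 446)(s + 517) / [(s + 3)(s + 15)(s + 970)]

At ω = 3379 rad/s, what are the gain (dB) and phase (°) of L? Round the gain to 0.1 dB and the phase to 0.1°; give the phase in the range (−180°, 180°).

-64.7 dB, -89.9°

At s = jω = j3379:
zero (s+446): 446 + j3379 → |·| = √(446²+3379²) = √11616557 ≈ 3408.3, ∠ = arctan(3379/446) ≈ 82.48°
zero (s+517): 517 + j3379 → |·| = √(517²+3379²) = √11684930 ≈ 3418.3, ∠ = arctan(3379/517) ≈ 81.30°
pole (s+3): 3 + j3379 → |·| = √(3²+3379²) = √11417650 ≈ 3379, ∠ = arctan(3379/3) ≈ 89.95°
pole (s+15): 15 + j3379 → |·| = √(15²+3379²) = √11417866 ≈ 3379, ∠ = arctan(3379/15) ≈ 89.75°
pole (s+970): 970 + j3379 → |·| = √(970²+3379²) = √12358541 ≈ 3515.5, ∠ = arctan(3379/970) ≈ 73.98°
|L| = 2 · 1.1651e+07 / 4.0139e+10 ≈ 0.00058053
Gain = 20 log₁₀(0.00058053) ≈ -64.72 dB
∠L = 163.78° − 253.68° = -89.90°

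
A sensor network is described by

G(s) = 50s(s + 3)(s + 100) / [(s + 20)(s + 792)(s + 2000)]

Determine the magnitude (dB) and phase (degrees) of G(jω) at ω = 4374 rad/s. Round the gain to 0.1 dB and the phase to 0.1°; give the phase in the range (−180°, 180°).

33.0 dB, 33.7°

At s = jω = j4374:
zero (s+3): 3 + j4374 → |·| = √(3²+4374²) = √19131885 ≈ 4374, ∠ = arctan(4374/3) ≈ 89.96°
zero (s+100): 100 + j4374 → |·| = √(100²+4374²) = √19141876 ≈ 4375.1, ∠ = arctan(4374/100) ≈ 88.69°
zero at origin: s = j4374 → |·| = 4374, ∠ = 90.00°
pole (s+20): 20 + j4374 → |·| = √(20²+4374²) = √19132276 ≈ 4374, ∠ = arctan(4374/20) ≈ 89.74°
pole (s+792): 792 + j4374 → |·| = √(792²+4374²) = √19759140 ≈ 4445.1, ∠ = arctan(4374/792) ≈ 79.74°
pole (s+2000): 2000 + j4374 → |·| = √(2000²+4374²) = √23131876 ≈ 4809.6, ∠ = arctan(4374/2000) ≈ 65.43°
|G| = 50 · 8.3704e+10 / 9.3512e+10 ≈ 44.756
Gain = 20 log₁₀(44.756) ≈ 33.02 dB
∠G = 268.65° − 234.91° = 33.74°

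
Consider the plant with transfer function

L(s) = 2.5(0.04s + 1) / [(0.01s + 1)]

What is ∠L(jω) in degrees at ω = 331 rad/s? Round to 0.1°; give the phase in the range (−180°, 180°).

At ω = 331 rad/s:
zero (1 + j331·0.04) = 1 + j13.24 → |·| ≈ 13.278, ∠ ≈ 85.68°
pole (1 + j331·0.01) = 1 + j3.31 → |·| ≈ 3.4578, ∠ ≈ 73.19°
∠L = (85.68°) − (73.19°) = 12.49°

12.5°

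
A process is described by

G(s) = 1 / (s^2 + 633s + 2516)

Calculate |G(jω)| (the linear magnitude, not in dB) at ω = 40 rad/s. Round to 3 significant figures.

Substitute s = j40:
Numerator: 1 = 1 + j0
Denominator: (j40)^2 + 633(j40) + 2516 = 916 + j25320
|N| = √(1² + 0²) ≈ 1, ∠N ≈ 0.00°
|D| = √(916² + 25320²) ≈ 25337, ∠D ≈ 87.93°
|G| = 1 / 25337 ≈ 3.9468e-05

3.95e-05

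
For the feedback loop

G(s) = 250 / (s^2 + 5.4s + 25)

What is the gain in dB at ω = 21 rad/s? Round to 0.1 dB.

-4.7 dB

At s = jω = j21:
quadratic: (j21)² + 5.4·j21 + 25 = -416 + j113.4 → |·| ≈ 431.18, ∠ ≈ 164.75°
|G| = 250 / 431.18 ≈ 0.5798
Gain = 20 log₁₀(0.5798) ≈ -4.73 dB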